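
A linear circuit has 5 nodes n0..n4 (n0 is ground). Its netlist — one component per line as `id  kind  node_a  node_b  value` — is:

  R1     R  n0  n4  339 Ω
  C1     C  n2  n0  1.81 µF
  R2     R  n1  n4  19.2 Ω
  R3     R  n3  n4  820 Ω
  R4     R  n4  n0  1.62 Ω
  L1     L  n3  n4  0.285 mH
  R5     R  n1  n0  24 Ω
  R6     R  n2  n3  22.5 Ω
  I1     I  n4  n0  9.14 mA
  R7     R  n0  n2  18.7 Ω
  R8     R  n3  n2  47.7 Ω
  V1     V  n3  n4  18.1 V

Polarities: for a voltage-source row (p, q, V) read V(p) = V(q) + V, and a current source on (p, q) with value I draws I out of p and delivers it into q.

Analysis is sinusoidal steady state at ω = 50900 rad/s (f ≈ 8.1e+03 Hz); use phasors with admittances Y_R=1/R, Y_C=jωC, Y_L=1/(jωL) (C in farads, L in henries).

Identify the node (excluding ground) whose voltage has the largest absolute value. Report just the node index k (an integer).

Apply KCL at each of the 4 non-ground nodes and solve the resulting linear system.
Node n1: branches {R2, R5} → V_1 = -0.6424-0.2390j
Node n2: branches {C1, R6, R7, R8} → V_2 = 5.710-4.661j
Node n3: branches {R3, L1, R6, R8, V1} → V_3 = 16.94-0.4302j
Node n4: branches {R1, R2, R3, R4, L1, I1, V1} → V_4 = -1.156-0.4302j
Source currents: i(V1)=-0.7569+0.9710j

3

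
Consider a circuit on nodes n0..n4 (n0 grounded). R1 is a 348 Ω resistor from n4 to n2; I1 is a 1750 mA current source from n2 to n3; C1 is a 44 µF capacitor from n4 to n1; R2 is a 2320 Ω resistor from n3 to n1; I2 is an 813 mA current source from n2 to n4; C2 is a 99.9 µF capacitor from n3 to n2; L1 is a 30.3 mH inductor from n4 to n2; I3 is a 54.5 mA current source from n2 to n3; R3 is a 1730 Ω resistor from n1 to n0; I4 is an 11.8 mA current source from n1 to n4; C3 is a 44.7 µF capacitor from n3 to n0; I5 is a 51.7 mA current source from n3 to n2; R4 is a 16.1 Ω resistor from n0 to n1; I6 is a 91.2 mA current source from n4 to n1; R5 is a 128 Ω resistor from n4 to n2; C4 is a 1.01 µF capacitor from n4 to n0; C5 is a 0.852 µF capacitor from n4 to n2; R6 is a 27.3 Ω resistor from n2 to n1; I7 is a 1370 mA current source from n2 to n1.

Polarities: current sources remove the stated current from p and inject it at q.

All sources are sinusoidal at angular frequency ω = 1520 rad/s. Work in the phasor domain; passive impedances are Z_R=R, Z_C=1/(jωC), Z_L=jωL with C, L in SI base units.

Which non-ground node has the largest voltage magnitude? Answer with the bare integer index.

MNA unknowns: 4 node voltages V₁..V_4
R1: Y=0.002874+0.000j on G[4,2]
I1: z[2]−=1.75, z[3]+=1.75
C1: Y=0.000+0.06688j on G[4,1]
R2: Y=0.0004310+0.000j on G[3,1]
I2: z[2]−=0.813, z[4]+=0.813
C2: Y=0.000+0.1518j on G[3,2]
L1: Y=0.000-0.02171j on G[4,2]
I3: z[2]−=0.0545, z[3]+=0.0545
R3: Y=0.0005780+0.000j on G[1,0]
I4: z[1]−=0.0118, z[4]+=0.0118
C3: Y=0.000+0.06794j on G[3,0]
I5: z[3]−=0.0517, z[2]+=0.0517
R4: Y=0.06211+0.000j on G[0,1]
I6: z[4]−=0.0912, z[1]+=0.0912
R5: Y=0.007812+0.000j on G[4,2]
C4: Y=0.000+0.001535j on G[4,0]
C5: Y=0.000+0.001295j on G[4,2]
R6: Y=0.03663+0.000j on G[2,1]
I7: z[2]−=1.37, z[1]+=1.37
solve → V1=8.411+19.40j, V2=-26.76+22.40j, V3=-18.47+7.449j, V4=25.03+13.75j

2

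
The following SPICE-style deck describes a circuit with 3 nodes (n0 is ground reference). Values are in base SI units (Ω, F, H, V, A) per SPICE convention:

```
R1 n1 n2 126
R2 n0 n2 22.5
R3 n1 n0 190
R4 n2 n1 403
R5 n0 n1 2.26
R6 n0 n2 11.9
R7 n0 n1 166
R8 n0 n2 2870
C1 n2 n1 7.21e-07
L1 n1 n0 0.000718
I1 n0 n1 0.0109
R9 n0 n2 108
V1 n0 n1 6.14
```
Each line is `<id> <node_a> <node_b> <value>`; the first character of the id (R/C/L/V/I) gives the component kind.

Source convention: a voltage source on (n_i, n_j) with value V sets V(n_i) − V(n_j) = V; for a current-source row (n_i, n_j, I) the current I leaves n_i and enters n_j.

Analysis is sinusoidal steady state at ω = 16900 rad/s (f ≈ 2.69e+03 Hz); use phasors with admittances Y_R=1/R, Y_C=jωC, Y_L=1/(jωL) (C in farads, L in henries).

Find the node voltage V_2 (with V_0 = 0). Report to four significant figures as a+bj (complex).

Apply KCL at each of the 2 non-ground nodes and solve the resulting linear system.
Node n1: branches {R1, R3, R4, R5, R7, C1, L1, I1, V1} → V_1 = -6.140+0.000j
Node n2: branches {R1, R2, R4, R6, R8, C1, R9} → V_2 = -0.4689-0.4653j
Source currents: i(V1)=-2.862+0.4418j

-0.4689-0.4653j V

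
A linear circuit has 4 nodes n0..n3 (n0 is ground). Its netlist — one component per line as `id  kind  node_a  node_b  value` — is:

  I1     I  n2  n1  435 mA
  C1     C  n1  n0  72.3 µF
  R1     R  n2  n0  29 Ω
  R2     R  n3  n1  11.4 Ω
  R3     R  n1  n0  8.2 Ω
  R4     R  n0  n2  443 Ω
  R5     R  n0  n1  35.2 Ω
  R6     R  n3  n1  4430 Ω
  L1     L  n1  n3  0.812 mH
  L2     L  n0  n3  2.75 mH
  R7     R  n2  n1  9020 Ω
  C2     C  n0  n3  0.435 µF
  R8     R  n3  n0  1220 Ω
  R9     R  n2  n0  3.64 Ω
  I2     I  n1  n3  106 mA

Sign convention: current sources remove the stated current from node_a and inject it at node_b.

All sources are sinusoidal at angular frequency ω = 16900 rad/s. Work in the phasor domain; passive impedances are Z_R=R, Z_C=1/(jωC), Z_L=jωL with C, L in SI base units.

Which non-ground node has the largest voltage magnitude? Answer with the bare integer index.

Apply KCL at each of the 3 non-ground nodes and solve the resulting linear system.
Node n1: branches {I1, C1, R2, R3, R5, R6, L1, R7, I2} → V_1 = 0.05031-0.3459j
Node n2: branches {I1, R1, R4, R7, R9} → V_2 = -1.396-0.0001231j
Node n3: branches {R2, R6, L1, L2, C2, R8, I2} → V_3 = 0.6814+0.2841j

2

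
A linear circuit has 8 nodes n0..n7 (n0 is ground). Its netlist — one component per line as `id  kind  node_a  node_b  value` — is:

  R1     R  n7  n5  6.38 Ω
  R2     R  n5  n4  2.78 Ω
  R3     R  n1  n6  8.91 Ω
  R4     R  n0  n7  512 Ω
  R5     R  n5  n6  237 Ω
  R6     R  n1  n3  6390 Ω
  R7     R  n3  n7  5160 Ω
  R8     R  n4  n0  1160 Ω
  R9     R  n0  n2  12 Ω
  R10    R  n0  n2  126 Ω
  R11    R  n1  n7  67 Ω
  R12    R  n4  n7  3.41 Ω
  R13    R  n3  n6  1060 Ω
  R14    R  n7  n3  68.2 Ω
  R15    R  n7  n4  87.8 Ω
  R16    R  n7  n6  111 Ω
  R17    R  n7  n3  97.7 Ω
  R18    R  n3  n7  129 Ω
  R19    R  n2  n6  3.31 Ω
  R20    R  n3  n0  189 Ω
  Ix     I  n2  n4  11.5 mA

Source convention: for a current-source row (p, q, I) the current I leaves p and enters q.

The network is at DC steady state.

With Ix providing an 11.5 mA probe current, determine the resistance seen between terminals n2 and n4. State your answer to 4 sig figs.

MNA unknowns: 7 node voltages V₁..V_7
R1: Y=0.1567 on G[7,5]
R2: Y=0.3597 on G[5,4]
R3: Y=0.1122 on G[1,6]
R4: Y=0.001953 on G[0,7]
R5: Y=0.004219 on G[5,6]
R6: Y=0.0001565 on G[1,3]
R7: Y=0.0001938 on G[3,7]
R8: Y=0.0008621 on G[4,0]
R9: Y=0.08333 on G[0,2]
R10: Y=0.007937 on G[0,2]
R11: Y=0.01493 on G[1,7]
R12: Y=0.2933 on G[4,7]
R13: Y=0.0009434 on G[3,6]
R14: Y=0.01466 on G[7,3]
R15: Y=0.01139 on G[7,4]
R16: Y=0.009009 on G[7,6]
R17: Y=0.01024 on G[7,3]
R18: Y=0.007752 on G[3,7]
R19: Y=0.3021 on G[2,6]
R20: Y=0.005291 on G[3,0]
Ix: z[2]−=0.0115, z[4]+=0.0115
solve → V1=0.04232, V2=-0.02669, V3=0.2792, V4=0.3578, V5=0.3475, V6=0.003306, V7=0.3332

R_eq = 33.44 Ω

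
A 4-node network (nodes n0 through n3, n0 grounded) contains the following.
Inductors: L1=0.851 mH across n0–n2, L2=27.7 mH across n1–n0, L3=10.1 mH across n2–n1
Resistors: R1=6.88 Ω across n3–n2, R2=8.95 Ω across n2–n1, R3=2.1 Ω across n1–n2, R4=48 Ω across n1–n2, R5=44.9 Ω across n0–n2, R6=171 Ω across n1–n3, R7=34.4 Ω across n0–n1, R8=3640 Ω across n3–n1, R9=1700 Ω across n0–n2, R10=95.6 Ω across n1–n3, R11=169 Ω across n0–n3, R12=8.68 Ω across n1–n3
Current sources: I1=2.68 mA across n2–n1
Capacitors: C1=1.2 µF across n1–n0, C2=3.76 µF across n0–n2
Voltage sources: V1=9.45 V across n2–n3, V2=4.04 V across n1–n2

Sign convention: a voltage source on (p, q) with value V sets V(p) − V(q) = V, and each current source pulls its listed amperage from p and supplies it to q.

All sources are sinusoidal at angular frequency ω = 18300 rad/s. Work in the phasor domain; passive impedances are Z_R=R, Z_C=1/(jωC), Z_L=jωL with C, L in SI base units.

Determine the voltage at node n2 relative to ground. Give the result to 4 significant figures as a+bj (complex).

-1.403-0.7995j V

MNA unknowns: 3 node voltages V₁..V_3 plus 2 source currents (V1, V2)
L1: Y=0.000-0.06421j on G[0,2]
R1: Y=0.1453+0.000j on G[3,2]
R2: Y=0.1117+0.000j on G[2,1]
R3: Y=0.4762+0.000j on G[1,2]
R4: Y=0.02083+0.000j on G[1,2]
R5: Y=0.02227+0.000j on G[0,2]
I1: z[2]−=0.00268, z[1]+=0.00268
C1: Y=0.000+0.02196j on G[1,0]
R6: Y=0.005848+0.000j on G[1,3]
R7: Y=0.02907+0.000j on G[0,1]
L2: Y=0.000-0.001973j on G[1,0]
R8: Y=0.0002747+0.000j on G[3,1]
C2: Y=0.000+0.06881j on G[0,2]
R9: Y=0.0005882+0.000j on G[0,2]
R10: Y=0.01046+0.000j on G[1,3]
L3: Y=0.000-0.005410j on G[2,1]
R11: Y=0.005917+0.000j on G[0,3]
R12: Y=0.1152+0.000j on G[1,3]
V1: row V2−V3=9.45, i_V1 at 2,3
V2: row V1−V2=4.04, i_V2 at 1,2
solve → V1=2.637-0.7995j, V2=-1.403-0.7995j, V3=-10.85-0.7995j
aux → i_V1=-3.216-0.004731j, i_V2=-4.327-0.007599j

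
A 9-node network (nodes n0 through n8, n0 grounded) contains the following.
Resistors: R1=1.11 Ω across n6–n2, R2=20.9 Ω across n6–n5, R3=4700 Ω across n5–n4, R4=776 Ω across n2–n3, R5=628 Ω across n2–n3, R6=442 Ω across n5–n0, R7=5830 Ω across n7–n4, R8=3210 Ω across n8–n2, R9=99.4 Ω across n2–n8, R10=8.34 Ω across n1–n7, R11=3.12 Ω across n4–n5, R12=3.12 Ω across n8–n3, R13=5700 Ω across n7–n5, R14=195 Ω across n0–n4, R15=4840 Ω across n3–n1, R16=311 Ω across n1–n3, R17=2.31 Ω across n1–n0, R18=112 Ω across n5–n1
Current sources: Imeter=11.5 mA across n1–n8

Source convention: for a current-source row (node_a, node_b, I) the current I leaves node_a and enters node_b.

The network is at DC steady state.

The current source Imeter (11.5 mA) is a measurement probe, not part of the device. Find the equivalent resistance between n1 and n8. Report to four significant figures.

Apply KCL at each of the 8 non-ground nodes and solve the resulting linear system.
Node n1: branches {R10, R15, R16, R17, R18, Imeter} → V_1 = -0.007555
Node n2: branches {R1, R4, R5, R8, R9} → V_2 = 0.6125
Node n3: branches {R4, R5, R12, R15, R16} → V_3 = 1.164
Node n4: branches {R3, R7, R11, R14} → V_4 = 0.4403
Node n5: branches {R2, R3, R6, R11, R13, R18} → V_5 = 0.4476
Node n6: branches {R1, R2} → V_6 = 0.6042
Node n7: branches {R7, R10, R13} → V_7 = -0.006252
Node n8: branches {R8, R9, R12, Imeter} → V_8 = 1.181

R_eq = 103.4 Ω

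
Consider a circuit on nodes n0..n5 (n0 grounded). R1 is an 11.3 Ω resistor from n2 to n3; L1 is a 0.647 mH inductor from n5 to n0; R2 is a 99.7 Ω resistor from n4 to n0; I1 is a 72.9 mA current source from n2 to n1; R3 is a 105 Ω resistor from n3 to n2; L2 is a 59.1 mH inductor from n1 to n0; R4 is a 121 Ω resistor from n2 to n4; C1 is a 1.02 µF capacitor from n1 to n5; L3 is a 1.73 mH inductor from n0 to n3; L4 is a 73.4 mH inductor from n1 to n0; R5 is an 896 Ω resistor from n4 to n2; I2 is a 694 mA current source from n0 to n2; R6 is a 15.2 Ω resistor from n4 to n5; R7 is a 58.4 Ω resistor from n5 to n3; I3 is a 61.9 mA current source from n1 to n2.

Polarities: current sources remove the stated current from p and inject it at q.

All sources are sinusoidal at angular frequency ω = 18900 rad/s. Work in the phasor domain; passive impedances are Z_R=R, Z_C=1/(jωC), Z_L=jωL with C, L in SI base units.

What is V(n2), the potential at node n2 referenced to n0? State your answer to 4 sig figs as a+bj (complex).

13.17+12.01j V

Apply KCL at each of the 5 non-ground nodes and solve the resulting linear system.
Node n1: branches {I1, L2, C1, L4, I3} → V_1 = -2.446+3.396j
Node n2: branches {R1, I1, R3, R4, R5, I2, I3} → V_2 = 13.17+12.01j
Node n3: branches {R1, R3, L3, R7} → V_3 = 7.488+12.76j
Node n4: branches {R2, R4, R5, R6} → V_4 = -0.2807+4.165j
Node n5: branches {L1, C1, R6, R7} → V_5 = -2.241+3.682j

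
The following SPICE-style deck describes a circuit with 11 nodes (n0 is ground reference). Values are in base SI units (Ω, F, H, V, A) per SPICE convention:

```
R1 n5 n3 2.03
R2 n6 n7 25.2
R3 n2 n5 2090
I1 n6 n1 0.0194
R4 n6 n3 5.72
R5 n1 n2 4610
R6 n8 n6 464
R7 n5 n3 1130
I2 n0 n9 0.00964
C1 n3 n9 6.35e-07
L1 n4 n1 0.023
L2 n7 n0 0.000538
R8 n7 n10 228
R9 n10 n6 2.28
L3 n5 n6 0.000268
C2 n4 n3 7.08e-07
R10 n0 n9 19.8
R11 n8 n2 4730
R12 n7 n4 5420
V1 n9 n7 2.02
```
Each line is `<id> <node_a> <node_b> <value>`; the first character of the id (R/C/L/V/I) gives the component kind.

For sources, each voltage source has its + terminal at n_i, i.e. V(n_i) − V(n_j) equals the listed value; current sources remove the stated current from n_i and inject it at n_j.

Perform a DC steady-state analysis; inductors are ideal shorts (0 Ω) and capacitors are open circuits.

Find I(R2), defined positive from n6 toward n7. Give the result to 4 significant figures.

Element admittances at DC:
  Y(R1) = 0.4926 S between n5,n3
  Y(R2) = 0.03968 S between n6,n7
  Y(R3) = 0.0004785 S between n2,n5
  I1: injects 0.0194 A into n1 (from n6)
  Y(R4) = 0.1748 S between n6,n3
  Y(R5) = 0.0002169 S between n1,n2
  Y(R6) = 0.002155 S between n8,n6
  Y(R7) = 0.0008850 S between n5,n3
  I2: injects 0.00964 A into n9 (from n0)
  Y(C1) = 0.000 S between n3,n9
  L1: short n4↔n1 (DC inductor)
  L2: short n7↔n0 (DC inductor)
  Y(R8) = 0.004386 S between n7,n10
  Y(R9) = 0.4386 S between n10,n6
  L3: short n5↔n6 (DC inductor)
  Y(C2) = 0.000 S between n4,n3
  Y(R10) = 0.05051 S between n0,n9
  Y(R11) = 0.0002114 S between n8,n2
  Y(R12) = 0.0001845 S between n7,n4
  V1: constraint V(n9)−V(n7) = 2.02
Assemble and solve the 14×14 MNA system:
  V(n1)=55.57  V(n2)=13.40  V(n3)=-0.2329  V(n4)=55.57  V(n5)=-0.2329  V(n6)=-0.2329  V(n7)=0.000  V(n8)=0.9850  V(n9)=2.020  V(n10)=-0.2306
  i(L1)=-0.01025  i(L2)=-0.09238  i(L3)=0.006523  i(V1)=-0.09238

-0.009241 A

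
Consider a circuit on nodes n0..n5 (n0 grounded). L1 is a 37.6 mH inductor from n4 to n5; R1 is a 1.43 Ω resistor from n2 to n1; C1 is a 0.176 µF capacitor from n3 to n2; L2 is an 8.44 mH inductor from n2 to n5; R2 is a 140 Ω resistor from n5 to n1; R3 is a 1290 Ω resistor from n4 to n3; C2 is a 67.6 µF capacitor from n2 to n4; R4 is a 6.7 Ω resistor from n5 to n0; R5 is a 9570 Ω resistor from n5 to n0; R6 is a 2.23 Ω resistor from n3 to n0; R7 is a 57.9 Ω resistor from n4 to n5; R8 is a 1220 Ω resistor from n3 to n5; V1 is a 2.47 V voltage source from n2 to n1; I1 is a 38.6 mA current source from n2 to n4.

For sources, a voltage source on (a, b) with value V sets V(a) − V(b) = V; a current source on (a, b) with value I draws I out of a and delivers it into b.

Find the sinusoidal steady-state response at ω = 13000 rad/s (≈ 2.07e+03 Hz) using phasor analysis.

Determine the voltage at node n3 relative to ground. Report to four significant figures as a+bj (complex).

-8.844e-05+0.003473j V

Apply KCL at each of the 5 non-ground nodes and solve the resulting linear system.
Node n1: branches {R1, R2, V1} → V_1 = -1.851+0.2298j
Node n2: branches {R1, C1, L2, C2, V1, I1} → V_2 = 0.6193+0.2298j
Node n3: branches {C1, R3, R6, R8} → V_3 = -8.844e-05+0.003473j
Node n4: branches {L1, R3, C2, R7, I1} → V_4 = 0.6165+0.1990j
Node n5: branches {L1, L2, R2, R4, R5, R7, R8} → V_5 = 0.0002655-0.01043j
Source currents: i(V1)=-1.740+0.001716j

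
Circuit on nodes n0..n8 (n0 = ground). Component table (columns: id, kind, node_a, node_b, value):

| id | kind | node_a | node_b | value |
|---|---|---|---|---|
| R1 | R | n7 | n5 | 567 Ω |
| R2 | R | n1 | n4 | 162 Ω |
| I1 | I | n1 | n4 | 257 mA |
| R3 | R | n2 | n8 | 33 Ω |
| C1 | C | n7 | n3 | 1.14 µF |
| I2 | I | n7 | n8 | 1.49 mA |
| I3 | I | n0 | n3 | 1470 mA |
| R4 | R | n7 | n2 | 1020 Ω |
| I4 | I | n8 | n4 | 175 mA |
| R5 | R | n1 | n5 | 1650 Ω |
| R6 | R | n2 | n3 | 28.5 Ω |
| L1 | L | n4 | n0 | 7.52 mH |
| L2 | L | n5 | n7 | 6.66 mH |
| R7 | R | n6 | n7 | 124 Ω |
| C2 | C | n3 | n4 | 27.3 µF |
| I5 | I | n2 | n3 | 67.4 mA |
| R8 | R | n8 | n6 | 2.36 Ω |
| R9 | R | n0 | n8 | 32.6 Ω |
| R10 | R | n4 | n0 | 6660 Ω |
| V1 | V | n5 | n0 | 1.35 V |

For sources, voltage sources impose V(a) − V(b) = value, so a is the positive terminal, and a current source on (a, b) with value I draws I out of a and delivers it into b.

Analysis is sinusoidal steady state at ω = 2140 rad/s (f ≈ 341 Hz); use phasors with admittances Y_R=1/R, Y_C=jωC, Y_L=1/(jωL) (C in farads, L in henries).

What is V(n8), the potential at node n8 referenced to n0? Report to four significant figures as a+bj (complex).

-3.444+0.3939j V

Apply KCL at each of the 8 non-ground nodes and solve the resulting linear system.
Node n1: branches {R2, I1, R5} → V_1 = -37.23+24.13j
Node n2: branches {R3, R4, R6, I5} → V_2 = -2.422+1.073j
Node n3: branches {C1, I3, R6, C2, I5} → V_3 = 0.2789+1.708j
Node n4: branches {R2, I1, I4, L1, C2, R10} → V_4 = 0.6210+26.50j
Node n5: branches {R1, R5, L2, V1} → V_5 = 1.350+0.000j
Node n6: branches {R7, R8} → V_6 = -3.357+0.3739j
Node n7: branches {R1, C1, I2, R4, L2, R7} → V_7 = 1.220-0.6779j
Node n8: branches {R3, I2, I4, R8, R9} → V_8 = -3.444+0.3939j
Source currents: i(V1)=-0.07117+0.02253j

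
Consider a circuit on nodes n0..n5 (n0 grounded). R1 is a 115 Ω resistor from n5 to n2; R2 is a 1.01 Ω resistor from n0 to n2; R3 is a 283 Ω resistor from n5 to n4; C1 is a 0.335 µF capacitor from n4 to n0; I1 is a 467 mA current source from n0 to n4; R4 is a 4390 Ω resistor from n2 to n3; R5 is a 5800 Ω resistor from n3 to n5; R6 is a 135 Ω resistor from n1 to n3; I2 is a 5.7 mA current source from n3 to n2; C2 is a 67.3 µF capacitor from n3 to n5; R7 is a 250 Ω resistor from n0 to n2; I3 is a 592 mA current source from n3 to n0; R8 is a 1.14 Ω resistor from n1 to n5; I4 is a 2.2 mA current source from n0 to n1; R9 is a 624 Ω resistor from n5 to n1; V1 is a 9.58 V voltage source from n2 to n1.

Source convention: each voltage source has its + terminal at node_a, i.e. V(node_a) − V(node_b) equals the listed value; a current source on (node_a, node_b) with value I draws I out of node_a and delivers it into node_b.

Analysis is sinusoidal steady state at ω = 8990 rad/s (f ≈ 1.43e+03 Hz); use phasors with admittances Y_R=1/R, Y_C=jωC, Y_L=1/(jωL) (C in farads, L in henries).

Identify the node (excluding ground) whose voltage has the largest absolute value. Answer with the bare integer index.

4

Apply KCL at each of the 5 non-ground nodes and solve the resulting linear system.
Node n1: branches {R6, R8, I4, R9, V1} → V_1 = -9.887-0.2134j
Node n2: branches {R1, R2, R4, I2, R7, V1} → V_2 = -0.3068-0.2134j
Node n3: branches {R4, R5, R6, I2, C2, I3} → V_3 = -10.15+0.5221j
Node n4: branches {R3, C1, I1} → V_4 = 70.45-60.50j
Node n5: branches {R1, R3, R5, C2, R8, R9} → V_5 = -10.14-0.4588j
Source currents: i(V1)=0.2230+0.2102j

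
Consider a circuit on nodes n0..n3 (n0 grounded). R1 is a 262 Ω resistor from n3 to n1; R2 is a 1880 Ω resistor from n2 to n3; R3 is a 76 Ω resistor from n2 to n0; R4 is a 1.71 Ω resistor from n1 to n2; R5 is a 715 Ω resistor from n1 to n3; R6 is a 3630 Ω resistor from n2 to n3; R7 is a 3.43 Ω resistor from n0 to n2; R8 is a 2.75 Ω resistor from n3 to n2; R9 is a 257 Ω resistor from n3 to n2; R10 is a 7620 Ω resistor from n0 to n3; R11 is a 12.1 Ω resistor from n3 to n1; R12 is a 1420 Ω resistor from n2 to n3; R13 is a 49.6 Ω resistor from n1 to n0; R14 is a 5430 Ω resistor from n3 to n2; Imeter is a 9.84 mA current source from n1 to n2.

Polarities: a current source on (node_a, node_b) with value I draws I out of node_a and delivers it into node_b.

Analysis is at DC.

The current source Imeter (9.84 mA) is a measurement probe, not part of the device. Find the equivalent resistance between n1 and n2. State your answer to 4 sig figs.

R_eq = 1.482 Ω

MNA unknowns: 3 node voltages V₁..V_3
R1: Y=0.003817 on G[3,1]
R2: Y=0.0005319 on G[2,3]
R3: Y=0.01316 on G[2,0]
R4: Y=0.5848 on G[1,2]
R5: Y=0.001399 on G[1,3]
R6: Y=0.0002755 on G[2,3]
R7: Y=0.2915 on G[0,2]
R8: Y=0.3636 on G[3,2]
R9: Y=0.003891 on G[3,2]
R10: Y=0.0001312 on G[0,3]
R11: Y=0.08264 on G[3,1]
R12: Y=0.0007042 on G[2,3]
R13: Y=0.02016 on G[1,0]
R14: Y=0.0001842 on G[3,2]
Imeter: z[1]−=0.00984, z[2]+=0.00984
solve → V1=-0.01368, V2=0.0009059, V3=-0.001897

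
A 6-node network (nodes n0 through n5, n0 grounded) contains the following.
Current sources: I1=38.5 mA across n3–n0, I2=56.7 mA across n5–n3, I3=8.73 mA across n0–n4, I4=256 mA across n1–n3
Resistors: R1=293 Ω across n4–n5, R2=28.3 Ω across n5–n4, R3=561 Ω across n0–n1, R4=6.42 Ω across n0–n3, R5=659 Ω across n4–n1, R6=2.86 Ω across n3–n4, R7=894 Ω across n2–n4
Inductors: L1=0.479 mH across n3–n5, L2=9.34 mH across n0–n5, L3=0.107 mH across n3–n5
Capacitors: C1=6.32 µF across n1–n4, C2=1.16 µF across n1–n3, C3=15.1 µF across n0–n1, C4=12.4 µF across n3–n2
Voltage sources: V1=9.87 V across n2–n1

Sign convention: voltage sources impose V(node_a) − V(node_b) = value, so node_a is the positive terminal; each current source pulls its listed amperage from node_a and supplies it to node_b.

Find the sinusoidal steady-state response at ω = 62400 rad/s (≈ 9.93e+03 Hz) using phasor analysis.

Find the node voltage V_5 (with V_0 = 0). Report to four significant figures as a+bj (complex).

6.705+2.037j V

MNA unknowns: 5 node voltages V₁..V_5 plus 1 source current (V1)
I1: z[3]−=0.0385, z[0]+=0.0385
I2: z[5]−=0.0567, z[3]+=0.0567
I3: z[0]−=0.00873, z[4]+=0.00873
R1: Y=0.003413+0.000j on G[4,5]
R2: Y=0.03534+0.000j on G[5,4]
I4: z[1]−=0.256, z[3]+=0.256
R3: Y=0.001783+0.000j on G[0,1]
L1: Y=0.000-0.03346j on G[3,5]
R4: Y=0.1558+0.000j on G[0,3]
R5: Y=0.001517+0.000j on G[4,1]
L2: Y=0.000-0.001716j on G[0,5]
C1: Y=0.000+0.3944j on G[1,4]
R6: Y=0.3497+0.000j on G[3,4]
R7: Y=0.001119+0.000j on G[2,4]
L3: Y=0.000-0.1498j on G[3,5]
C2: Y=0.000+0.07238j on G[1,3]
C3: Y=0.000+0.9422j on G[0,1]
C4: Y=0.000+0.7738j on G[3,2]
V1: row V2−V1=9.87, i_V1 at 2,1
solve → V1=-0.4852+1.035j, V2=9.385+1.035j, V3=6.051+2.997j, V4=3.717-1.350j, V5=6.705+2.037j
aux → i_V1=-1.525-2.582j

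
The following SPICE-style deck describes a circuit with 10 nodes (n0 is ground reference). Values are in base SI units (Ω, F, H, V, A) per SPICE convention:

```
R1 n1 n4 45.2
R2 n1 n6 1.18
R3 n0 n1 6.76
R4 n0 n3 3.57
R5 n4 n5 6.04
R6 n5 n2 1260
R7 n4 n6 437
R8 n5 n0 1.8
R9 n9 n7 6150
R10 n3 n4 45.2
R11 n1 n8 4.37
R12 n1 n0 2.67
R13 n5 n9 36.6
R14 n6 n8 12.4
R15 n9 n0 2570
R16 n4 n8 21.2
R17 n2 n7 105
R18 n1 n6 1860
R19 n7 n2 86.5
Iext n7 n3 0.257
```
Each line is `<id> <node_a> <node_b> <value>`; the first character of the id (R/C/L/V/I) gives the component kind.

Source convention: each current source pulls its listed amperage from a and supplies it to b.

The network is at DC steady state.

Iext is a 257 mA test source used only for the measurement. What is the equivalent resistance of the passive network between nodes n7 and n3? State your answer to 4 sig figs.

Element admittances at DC:
  Y(R1) = 0.02212 S between n1,n4
  Y(R2) = 0.8475 S between n1,n6
  Y(R3) = 0.1479 S between n0,n1
  Y(R4) = 0.2801 S between n0,n3
  Y(R5) = 0.1656 S between n4,n5
  Y(R6) = 0.0007937 S between n5,n2
  Y(R7) = 0.002288 S between n4,n6
  Y(R8) = 0.5556 S between n5,n0
  Y(R9) = 0.0001626 S between n9,n7
  Y(R10) = 0.02212 S between n3,n4
  Y(R11) = 0.2288 S between n1,n8
  Y(R12) = 0.3745 S between n1,n0
  Y(R13) = 0.02732 S between n5,n9
  Y(R14) = 0.08065 S between n6,n8
  Y(R15) = 0.0003891 S between n9,n0
  Y(R16) = 0.04717 S between n4,n8
  Y(R17) = 0.009524 S between n2,n7
  Y(R18) = 0.0005376 S between n1,n6
  Y(R19) = 0.01156 S between n7,n2
  Iext: injects 0.257 A into n3 (from n7)
Assemble and solve the 9×9 MNA system:
  V(n1)=-0.02154  V(n2)=-267.7  V(n3)=0.8361  V(n4)=-0.1942  V(n5)=-0.3999  V(n6)=-0.02399  V(n7)=-277.8  V(n8)=-0.04494  V(n9)=-2.012

R_eq = 1084. Ω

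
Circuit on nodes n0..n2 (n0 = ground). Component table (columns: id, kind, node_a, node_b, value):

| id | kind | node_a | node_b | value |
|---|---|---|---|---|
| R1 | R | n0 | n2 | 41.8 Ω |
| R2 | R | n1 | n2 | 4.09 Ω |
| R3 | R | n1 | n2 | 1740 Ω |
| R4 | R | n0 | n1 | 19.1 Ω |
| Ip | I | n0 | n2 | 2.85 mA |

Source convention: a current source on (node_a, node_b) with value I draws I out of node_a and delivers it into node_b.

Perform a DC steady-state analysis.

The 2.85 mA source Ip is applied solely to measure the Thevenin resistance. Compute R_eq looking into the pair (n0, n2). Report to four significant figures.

R_eq = 14.91 Ω

Apply KCL at each of the 2 non-ground nodes and solve the resulting linear system.
Node n1: branches {R2, R3, R4} → V_1 = 0.03502
Node n2: branches {R1, R2, R3, Ip} → V_2 = 0.04250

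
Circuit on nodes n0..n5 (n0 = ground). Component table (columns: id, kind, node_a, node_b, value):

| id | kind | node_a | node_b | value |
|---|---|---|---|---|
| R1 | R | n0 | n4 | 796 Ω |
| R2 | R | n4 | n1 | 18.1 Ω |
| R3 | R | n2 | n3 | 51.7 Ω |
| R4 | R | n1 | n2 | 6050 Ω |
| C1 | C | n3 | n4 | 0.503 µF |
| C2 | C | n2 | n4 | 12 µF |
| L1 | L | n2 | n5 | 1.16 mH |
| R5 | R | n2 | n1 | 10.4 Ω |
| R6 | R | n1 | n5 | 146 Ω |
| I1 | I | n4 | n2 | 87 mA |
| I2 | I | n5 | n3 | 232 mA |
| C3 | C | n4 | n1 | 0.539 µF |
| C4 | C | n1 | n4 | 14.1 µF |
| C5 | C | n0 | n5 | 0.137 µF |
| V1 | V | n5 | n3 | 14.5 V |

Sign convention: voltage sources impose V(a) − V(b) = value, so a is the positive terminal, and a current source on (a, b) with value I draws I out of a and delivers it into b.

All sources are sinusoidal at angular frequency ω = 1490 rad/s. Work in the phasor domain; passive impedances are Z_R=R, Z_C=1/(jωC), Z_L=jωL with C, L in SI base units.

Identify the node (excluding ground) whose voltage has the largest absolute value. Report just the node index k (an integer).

3

MNA unknowns: 5 node voltages V₁..V_5 plus 1 source current (V1)
R1: Y=0.001256+0.000j on G[0,4]
R2: Y=0.05525+0.000j on G[4,1]
R3: Y=0.01934+0.000j on G[2,3]
R4: Y=0.0001653+0.000j on G[1,2]
C1: Y=0.000+0.0007495j on G[3,4]
C2: Y=0.000+0.01788j on G[2,4]
L1: Y=0.000-0.5786j on G[2,5]
R5: Y=0.09615+0.000j on G[2,1]
R6: Y=0.006849+0.000j on G[1,5]
I1: z[4]−=0.087, z[2]+=0.087
I2: z[5]−=0.232, z[3]+=0.232
C3: Y=0.000+0.0008031j on G[4,1]
C4: Y=0.000+0.02101j on G[1,4]
C5: Y=0.000+0.0002041j on G[0,5]
V1: row V5−V3=14.5, i_V1 at 5,3
solve → V1=0.8425-0.9856j, V2=1.514-1.210j, V3=-12.98-0.7340j, V4=-0.1193-0.2464j, V5=1.516-0.7340j
aux → i_V1=-0.5120-0.0004385j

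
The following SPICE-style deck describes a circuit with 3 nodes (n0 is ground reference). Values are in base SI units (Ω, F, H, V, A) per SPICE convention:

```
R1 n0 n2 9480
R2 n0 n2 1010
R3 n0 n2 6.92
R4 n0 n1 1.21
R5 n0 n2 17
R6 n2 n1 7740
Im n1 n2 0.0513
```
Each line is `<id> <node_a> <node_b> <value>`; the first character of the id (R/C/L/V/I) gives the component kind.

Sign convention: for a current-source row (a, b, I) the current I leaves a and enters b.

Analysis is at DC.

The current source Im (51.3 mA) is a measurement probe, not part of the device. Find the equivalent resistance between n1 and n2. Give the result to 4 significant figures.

R_eq = 6.097 Ω

Element admittances at DC:
  Y(R1) = 0.0001055 S between n0,n2
  Y(R2) = 0.0009901 S between n0,n2
  Y(R3) = 0.1445 S between n0,n2
  Y(R4) = 0.8264 S between n0,n1
  Y(R5) = 0.05882 S between n0,n2
  Y(R6) = 0.0001292 S between n2,n1
  Im: injects 0.0513 A into n2 (from n1)
Assemble and solve the 2×2 MNA system:
  V(n1)=-0.06202  V(n2)=0.2507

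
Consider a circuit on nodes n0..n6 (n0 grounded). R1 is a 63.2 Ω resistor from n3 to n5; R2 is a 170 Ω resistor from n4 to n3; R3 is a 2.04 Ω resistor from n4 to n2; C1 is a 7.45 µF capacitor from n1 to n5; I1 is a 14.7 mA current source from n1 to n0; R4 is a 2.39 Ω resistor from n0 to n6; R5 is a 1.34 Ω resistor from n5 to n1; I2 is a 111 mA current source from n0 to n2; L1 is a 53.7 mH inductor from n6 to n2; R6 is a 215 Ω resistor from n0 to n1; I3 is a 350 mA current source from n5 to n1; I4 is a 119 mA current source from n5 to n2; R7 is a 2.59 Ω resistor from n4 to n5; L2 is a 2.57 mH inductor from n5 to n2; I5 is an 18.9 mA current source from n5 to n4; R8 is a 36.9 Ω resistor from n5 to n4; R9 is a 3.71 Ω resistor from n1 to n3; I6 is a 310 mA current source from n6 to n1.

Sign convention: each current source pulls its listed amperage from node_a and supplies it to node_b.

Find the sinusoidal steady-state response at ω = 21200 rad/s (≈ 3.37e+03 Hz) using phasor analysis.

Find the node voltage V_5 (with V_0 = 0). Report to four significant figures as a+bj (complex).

Element admittances at ω=21200 rad/s:
  Y(R1) = 0.01582+0.000j S between n3,n5
  Y(R2) = 0.005882+0.000j S between n4,n3
  Y(R3) = 0.4902+0.000j S between n4,n2
  Y(C1) = 0.000+0.1579j S between n1,n5
  I1: injects 0.0147 A into n0 (from n1)
  Y(R4) = 0.4184+0.000j S between n0,n6
  Y(R5) = 0.7463+0.000j S between n5,n1
  I2: injects 0.111 A into n2 (from n0)
  Y(L1) = 0.000-0.0008784j S between n6,n2
  Y(R6) = 0.004651+0.000j S between n0,n1
  I3: injects 0.35 A into n1 (from n5)
  I4: injects 0.119 A into n2 (from n5)
  Y(R7) = 0.3861+0.000j S between n4,n5
  Y(L2) = 0.000-0.01835j S between n5,n2
  I5: injects 0.0189 A into n4 (from n5)
  Y(R8) = 0.02710+0.000j S between n5,n4
  Y(R9) = 0.2695+0.000j S between n1,n3
  I6: injects 0.31 A into n1 (from n6)
Assemble and solve the 6×6 MNA system:
  V(n1)=84.16+16.15j  V(n2)=84.83+16.72j  V(n3)=84.15+16.17j  V(n4)=84.40+16.53j  V(n5)=83.86+16.31j  V(n6)=-0.7054-0.1796j

83.86+16.31j V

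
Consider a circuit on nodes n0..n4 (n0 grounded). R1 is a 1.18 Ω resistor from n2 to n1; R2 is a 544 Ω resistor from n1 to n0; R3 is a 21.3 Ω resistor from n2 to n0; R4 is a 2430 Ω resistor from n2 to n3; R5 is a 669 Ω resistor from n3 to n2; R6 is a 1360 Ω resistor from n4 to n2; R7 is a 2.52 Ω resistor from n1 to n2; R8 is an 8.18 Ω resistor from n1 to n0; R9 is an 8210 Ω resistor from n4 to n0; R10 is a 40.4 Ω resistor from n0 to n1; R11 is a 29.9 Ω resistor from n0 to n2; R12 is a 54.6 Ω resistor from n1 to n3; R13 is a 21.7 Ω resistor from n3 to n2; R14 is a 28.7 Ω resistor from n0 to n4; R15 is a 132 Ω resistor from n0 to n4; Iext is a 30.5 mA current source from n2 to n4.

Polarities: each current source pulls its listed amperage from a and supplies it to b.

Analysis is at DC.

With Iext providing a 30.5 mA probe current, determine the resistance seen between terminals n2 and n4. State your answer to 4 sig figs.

MNA unknowns: 4 node voltages V₁..V_4
R1: Y=0.8475 on G[2,1]
R2: Y=0.001838 on G[1,0]
R3: Y=0.04695 on G[2,0]
R4: Y=0.0004115 on G[2,3]
R5: Y=0.001495 on G[3,2]
R6: Y=0.0007353 on G[4,2]
R7: Y=0.3968 on G[1,2]
R8: Y=0.1222 on G[1,0]
R9: Y=0.0001218 on G[4,0]
R10: Y=0.02475 on G[0,1]
R11: Y=0.03344 on G[0,2]
R12: Y=0.01832 on G[1,3]
R13: Y=0.04608 on G[3,2]
R14: Y=0.03484 on G[0,4]
R15: Y=0.007576 on G[0,4]
Iext: z[2]−=0.0305, z[4]+=0.0305
solve → V1=-0.1252, V2=-0.1400, V3=-0.1359, V4=0.7024

R_eq = 27.62 Ω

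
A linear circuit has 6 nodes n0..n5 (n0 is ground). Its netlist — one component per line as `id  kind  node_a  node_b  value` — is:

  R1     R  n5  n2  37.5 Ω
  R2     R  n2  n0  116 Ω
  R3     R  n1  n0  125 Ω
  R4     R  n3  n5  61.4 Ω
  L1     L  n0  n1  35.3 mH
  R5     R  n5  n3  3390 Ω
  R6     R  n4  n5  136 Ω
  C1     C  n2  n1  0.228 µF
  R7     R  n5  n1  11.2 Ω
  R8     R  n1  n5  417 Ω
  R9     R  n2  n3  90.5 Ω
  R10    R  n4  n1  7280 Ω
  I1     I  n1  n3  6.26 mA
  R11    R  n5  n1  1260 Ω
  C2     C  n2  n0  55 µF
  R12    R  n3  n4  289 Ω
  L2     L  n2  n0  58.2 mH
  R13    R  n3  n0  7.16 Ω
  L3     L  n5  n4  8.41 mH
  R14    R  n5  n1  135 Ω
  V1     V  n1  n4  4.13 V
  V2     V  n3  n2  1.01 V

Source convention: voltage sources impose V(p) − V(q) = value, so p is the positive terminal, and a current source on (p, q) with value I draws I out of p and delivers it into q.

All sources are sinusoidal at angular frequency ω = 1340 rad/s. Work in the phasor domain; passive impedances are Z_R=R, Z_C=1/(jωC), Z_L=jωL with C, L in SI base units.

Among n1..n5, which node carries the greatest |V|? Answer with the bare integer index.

4

MNA unknowns: 5 node voltages V₁..V_5 plus 2 source currents (V1, V2)
R1: Y=0.02667+0.000j on G[5,2]
R2: Y=0.008621+0.000j on G[2,0]
R3: Y=0.008000+0.000j on G[1,0]
R4: Y=0.01629+0.000j on G[3,5]
L1: Y=0.000-0.02114j on G[0,1]
R5: Y=0.0002950+0.000j on G[5,3]
R6: Y=0.007353+0.000j on G[4,5]
C1: Y=0.000+0.0003055j on G[2,1]
R7: Y=0.08929+0.000j on G[5,1]
R8: Y=0.002398+0.000j on G[1,5]
R9: Y=0.01105+0.000j on G[2,3]
R10: Y=0.0001374+0.000j on G[4,1]
I1: z[1]−=0.00626, z[3]+=0.00626
R11: Y=0.0007937+0.000j on G[5,1]
C2: Y=0.000+0.07370j on G[2,0]
R12: Y=0.003460+0.000j on G[3,4]
L2: Y=0.000-0.01282j on G[2,0]
R13: Y=0.1397+0.000j on G[3,0]
L3: Y=0.000-0.08874j on G[5,4]
R14: Y=0.007407+0.000j on G[5,1]
V1: row V1−V4=4.13, i_V1 at 1,4
V2: row V3−V2=1.01, i_V2 at 3,2
solve → V1=1.355-0.3808j, V2=-0.7551+0.5238j, V3=0.2549+0.5238j, V4=-2.775-0.3808j, V5=-0.3412+1.314j
aux → i_V1=-0.1793+0.2004j, i_V2=-0.06087-0.06317j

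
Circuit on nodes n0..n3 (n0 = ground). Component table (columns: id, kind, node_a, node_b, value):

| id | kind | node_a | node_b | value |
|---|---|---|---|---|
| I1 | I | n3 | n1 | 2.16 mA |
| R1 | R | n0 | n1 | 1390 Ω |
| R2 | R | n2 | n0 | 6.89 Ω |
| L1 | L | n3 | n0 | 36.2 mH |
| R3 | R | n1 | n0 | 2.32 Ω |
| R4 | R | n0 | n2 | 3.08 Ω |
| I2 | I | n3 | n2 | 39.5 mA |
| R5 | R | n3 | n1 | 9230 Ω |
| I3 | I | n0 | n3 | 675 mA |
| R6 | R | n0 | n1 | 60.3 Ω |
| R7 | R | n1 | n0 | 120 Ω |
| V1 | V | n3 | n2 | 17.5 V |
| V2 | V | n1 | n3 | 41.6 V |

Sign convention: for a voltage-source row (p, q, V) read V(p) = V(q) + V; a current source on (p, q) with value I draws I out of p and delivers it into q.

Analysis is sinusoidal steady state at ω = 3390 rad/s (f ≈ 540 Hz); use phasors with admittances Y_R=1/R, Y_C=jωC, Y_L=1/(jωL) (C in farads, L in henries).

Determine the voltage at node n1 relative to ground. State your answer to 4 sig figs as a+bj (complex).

Element admittances at ω=3390 rad/s:
  I1: injects 0.00216 A into n1 (from n3)
  Y(R1) = 0.0007194+0.000j S between n0,n1
  Y(R2) = 0.1451+0.000j S between n2,n0
  Y(L1) = 0.000-0.008149j S between n3,n0
  Y(R3) = 0.4310+0.000j S between n1,n0
  Y(R4) = 0.3247+0.000j S between n0,n2
  I2: injects 0.0395 A into n2 (from n3)
  Y(R5) = 0.0001083+0.000j S between n3,n1
  I3: injects 0.675 A into n3 (from n0)
  Y(R6) = 0.01658+0.000j S between n0,n1
  Y(R7) = 0.008333+0.000j S between n1,n0
  V1: constraint V(n3)−V(n2) = 17.5
  V2: constraint V(n1)−V(n3) = 41.6
Assemble and solve the 5×5 MNA system:
  V(n1)=30.70-0.09588j  V(n2)=-28.40-0.09588j  V(n3)=-10.90-0.09588j
  i(V1)=-13.38-0.04505j  i(V2)=-14.02+0.04379j

30.70-0.09588j V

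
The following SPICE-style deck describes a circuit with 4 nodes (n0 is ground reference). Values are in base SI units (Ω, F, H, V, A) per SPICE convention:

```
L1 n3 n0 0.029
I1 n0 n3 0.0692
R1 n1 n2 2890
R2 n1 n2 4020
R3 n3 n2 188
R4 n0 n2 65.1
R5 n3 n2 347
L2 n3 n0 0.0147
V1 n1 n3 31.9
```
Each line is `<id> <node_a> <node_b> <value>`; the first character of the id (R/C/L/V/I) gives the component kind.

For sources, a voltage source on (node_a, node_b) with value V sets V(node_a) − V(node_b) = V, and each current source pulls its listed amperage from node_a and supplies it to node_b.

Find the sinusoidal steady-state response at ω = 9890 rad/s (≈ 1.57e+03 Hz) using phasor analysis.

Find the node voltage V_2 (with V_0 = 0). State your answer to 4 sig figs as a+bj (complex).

Element admittances at ω=9890 rad/s:
  Y(L1) = 0.000-0.003487j S between n3,n0
  I1: injects 0.0692 A into n3 (from n0)
  Y(R1) = 0.0003460+0.000j S between n1,n2
  Y(R2) = 0.0002488+0.000j S between n1,n2
  Y(R3) = 0.005319+0.000j S between n3,n2
  Y(R4) = 0.01536+0.000j S between n0,n2
  Y(R5) = 0.002882+0.000j S between n3,n2
  Y(L2) = 0.000-0.006878j S between n3,n0
  V1: constraint V(n1)−V(n3) = 31.9
Assemble and solve the 4×4 MNA system:
  V(n1)=34.20+4.269j  V(n2)=1.624+1.554j  V(n3)=2.304+4.269j
  i(V1)=-0.01938-0.001615j

1.624+1.554j V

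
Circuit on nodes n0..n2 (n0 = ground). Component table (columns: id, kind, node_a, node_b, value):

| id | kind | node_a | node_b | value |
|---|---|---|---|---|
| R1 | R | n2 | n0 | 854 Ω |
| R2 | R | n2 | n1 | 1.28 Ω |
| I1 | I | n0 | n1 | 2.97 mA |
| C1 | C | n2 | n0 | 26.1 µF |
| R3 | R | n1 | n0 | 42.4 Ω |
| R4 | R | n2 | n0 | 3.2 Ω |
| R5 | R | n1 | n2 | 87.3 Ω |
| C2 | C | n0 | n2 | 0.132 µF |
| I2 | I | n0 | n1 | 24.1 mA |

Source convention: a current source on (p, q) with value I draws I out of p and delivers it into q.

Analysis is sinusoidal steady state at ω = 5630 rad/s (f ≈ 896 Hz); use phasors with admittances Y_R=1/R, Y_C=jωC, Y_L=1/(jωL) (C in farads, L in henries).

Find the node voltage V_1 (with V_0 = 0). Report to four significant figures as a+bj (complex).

MNA unknowns: 2 node voltages V₁..V_2
R1: Y=0.001171+0.000j on G[2,0]
R2: Y=0.7812+0.000j on G[2,1]
I1: z[0]−=0.00297, z[1]+=0.00297
C1: Y=0.000+0.1469j on G[2,0]
R3: Y=0.02358+0.000j on G[1,0]
R4: Y=0.3125+0.000j on G[2,0]
R5: Y=0.01145+0.000j on G[1,2]
C2: Y=0.000+0.0007432j on G[0,2]
I2: z[0]−=0.0241, z[1]+=0.0241
solve → V1=0.09676-0.02791j, V2=0.06549-0.02874j

0.09676-0.02791j V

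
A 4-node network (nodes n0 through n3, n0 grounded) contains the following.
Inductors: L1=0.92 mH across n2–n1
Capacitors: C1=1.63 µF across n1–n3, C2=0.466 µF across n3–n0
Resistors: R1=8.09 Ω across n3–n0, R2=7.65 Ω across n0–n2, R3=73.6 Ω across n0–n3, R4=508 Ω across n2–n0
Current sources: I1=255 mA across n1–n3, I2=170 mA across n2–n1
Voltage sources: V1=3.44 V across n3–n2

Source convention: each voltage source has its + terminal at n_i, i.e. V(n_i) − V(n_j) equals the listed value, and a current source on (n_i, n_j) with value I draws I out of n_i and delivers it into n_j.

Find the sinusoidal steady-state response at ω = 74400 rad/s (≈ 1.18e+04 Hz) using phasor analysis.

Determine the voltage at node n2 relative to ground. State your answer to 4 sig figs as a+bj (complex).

Apply KCL at each of the 3 non-ground nodes and solve the resulting linear system.
Node n1: branches {L1, C1, I1, I2} → V_1 = 2.135+0.5832j
Node n2: branches {L1, R2, I2, R4, V1} → V_2 = -1.776-0.2137j
Node n3: branches {C1, R1, I1, R3, C2, V1} → V_3 = 1.664-0.2137j
Source currents: i(V1)=-0.07732+0.02878j

-1.776-0.2137j V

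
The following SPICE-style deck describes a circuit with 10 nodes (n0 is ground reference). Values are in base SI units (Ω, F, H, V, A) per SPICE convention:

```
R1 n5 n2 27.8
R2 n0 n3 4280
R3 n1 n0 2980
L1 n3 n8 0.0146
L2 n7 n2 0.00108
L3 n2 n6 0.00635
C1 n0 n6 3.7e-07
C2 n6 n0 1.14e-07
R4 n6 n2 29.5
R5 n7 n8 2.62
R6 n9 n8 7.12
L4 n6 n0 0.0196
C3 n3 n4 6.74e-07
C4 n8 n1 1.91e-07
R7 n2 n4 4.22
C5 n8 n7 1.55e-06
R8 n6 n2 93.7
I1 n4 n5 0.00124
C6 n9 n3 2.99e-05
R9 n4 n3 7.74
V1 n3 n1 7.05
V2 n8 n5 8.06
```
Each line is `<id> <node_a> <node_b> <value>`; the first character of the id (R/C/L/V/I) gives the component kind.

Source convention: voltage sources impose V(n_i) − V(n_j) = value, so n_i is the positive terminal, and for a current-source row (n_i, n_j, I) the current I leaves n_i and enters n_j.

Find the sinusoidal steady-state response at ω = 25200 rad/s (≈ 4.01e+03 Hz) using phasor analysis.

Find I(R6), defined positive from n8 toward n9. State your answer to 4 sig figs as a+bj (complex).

0.1465+0.03860j A

Apply KCL at each of the 9 non-ground nodes and solve the resulting linear system.
Node n1: branches {R3, C4, V1} → V_1 = -5.238+0.5988j
Node n2: branches {R1, L2, L3, R4, R7, R8} → V_2 = -0.003100-0.1345j
Node n3: branches {R2, L1, C3, C6, R9, V1} → V_3 = 1.812+0.5988j
Node n4: branches {C3, R7, I1, R9} → V_4 = 0.6147+0.1798j
Node n5: branches {R1, I1, V2} → V_5 = -5.153+0.6792j
Node n6: branches {L3, C1, C2, R4, L4, R8} → V_6 = -0.03351-0.1312j
Node n7: branches {L2, R5, C5} → V_7 = 2.830+0.9598j
Node n8: branches {L1, R5, R6, C4, C5, V2} → V_8 = 2.907+0.6792j
Node n9: branches {R6, C6} → V_9 = 1.864+0.4044j
Source currents: i(V1)=-0.001371-0.03900j, i(V2)=-0.1865+0.02927j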